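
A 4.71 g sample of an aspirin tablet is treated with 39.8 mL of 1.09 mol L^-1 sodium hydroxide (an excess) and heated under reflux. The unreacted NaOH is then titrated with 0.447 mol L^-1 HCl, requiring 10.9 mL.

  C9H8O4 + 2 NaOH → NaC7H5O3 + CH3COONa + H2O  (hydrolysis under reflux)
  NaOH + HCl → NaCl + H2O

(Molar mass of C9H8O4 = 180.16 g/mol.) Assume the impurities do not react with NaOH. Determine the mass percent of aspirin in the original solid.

73.7 %

n(NaOH) added = 0.0398 × 1.09 = 0.0434 mol
n(HCl) used in back-titration = 0.0109 × 0.447 = 4.87 × 10^-3 mol
n(NaOH) left over = 4.87 × 10^-3 mol (1:1 ratio)
n(NaOH) consumed by analyte = 0.0434 − 4.87 × 10^-3 = 0.0385 mol
From the 1:2 ratio, n(C9H8O4) = 1/2 × 0.0385 = 0.0193 mol
mass of C9H8O4 = 0.0193 × 180.16 = 3.47 g
% C9H8O4 = 3.47 / 4.71 × 100 = 73.7 %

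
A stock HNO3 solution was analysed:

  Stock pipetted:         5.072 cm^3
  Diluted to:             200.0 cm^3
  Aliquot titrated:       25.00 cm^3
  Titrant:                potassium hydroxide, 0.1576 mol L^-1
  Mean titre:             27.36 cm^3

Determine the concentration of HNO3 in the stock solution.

HNO3 + KOH → KNO3 + H2O
n(KOH) = 0.02736 × 0.1576 = 4.312 × 10^-3 mol
n(HNO3) in the aliquot = 4.312 × 10^-3 mol (1:1 ratio)
[HNO3]_dilute = 4.312 × 10^-3 / 0.02500 = 0.1725 mol/L
Dilution factor = 200.0 / 5.072 = 39.43
[HNO3]_stock = 0.1725 × 39.43 = 6.801 mol/L

6.801 mol/L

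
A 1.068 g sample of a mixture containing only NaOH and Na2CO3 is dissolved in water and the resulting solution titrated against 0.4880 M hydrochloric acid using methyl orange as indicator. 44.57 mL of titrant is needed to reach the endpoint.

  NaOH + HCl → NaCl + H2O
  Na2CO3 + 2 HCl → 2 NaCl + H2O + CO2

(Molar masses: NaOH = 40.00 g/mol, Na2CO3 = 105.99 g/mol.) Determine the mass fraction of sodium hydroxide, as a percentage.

n(HCl) = 0.04457 × 0.4880 = 0.02175 mol
Let x = n(NaOH), y = n(Na2CO3).
Titrant: 1x + 2y = 0.02175;  mass: 40.00x + 105.99y = 1.068
Solving, x = 6.514 × 10^-3 mol, y = 7.618 × 10^-3 mol
mass of NaOH = 6.514 × 10^-3 × 40.00 = 0.2606 g
% NaOH = 0.2606 / 1.068 × 100 = 24.40 %

24.40 %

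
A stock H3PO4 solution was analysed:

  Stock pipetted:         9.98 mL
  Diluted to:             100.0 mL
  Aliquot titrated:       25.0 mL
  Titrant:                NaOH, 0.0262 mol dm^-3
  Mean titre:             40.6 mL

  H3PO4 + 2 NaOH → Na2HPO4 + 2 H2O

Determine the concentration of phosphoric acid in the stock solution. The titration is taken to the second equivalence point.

0.213 mol/L

n(NaOH) = 0.0406 × 0.0262 = 1.06 × 10^-3 mol
From the 1:2 ratio, n(H3PO4) in the aliquot = 1/2 × 1.06 × 10^-3 = 5.32 × 10^-4 mol
[H3PO4]_dilute = 5.32 × 10^-4 / 0.0250 = 0.0213 mol/L
Dilution factor = 100.0 / 9.98 = 10.02
[H3PO4]_stock = 0.0213 × 10.02 = 0.213 mol/L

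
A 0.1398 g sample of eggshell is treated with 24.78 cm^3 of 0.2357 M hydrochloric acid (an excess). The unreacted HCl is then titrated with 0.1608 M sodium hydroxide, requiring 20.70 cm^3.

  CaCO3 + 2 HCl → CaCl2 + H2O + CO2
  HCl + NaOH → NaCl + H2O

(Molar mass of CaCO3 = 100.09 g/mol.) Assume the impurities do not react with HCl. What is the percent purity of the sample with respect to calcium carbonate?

n(HCl) added = 0.02478 × 0.2357 = 5.841 × 10^-3 mol
n(NaOH) used in back-titration = 0.02070 × 0.1608 = 3.329 × 10^-3 mol
n(HCl) left over = 3.329 × 10^-3 mol (1:1 ratio)
n(HCl) consumed by analyte = 5.841 × 10^-3 − 3.329 × 10^-3 = 2.512 × 10^-3 mol
From the 1:2 ratio, n(CaCO3) = 1/2 × 2.512 × 10^-3 = 1.256 × 10^-3 mol
mass of CaCO3 = 1.256 × 10^-3 × 100.09 = 0.1257 g
% CaCO3 = 0.1257 / 0.1398 × 100 = 89.93 %

89.93 %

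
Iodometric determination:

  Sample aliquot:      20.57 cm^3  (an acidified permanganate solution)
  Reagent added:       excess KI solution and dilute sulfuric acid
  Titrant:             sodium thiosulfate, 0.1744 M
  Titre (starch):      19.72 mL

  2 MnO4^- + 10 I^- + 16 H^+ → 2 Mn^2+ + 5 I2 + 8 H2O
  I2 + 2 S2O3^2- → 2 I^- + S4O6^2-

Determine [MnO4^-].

n(S2O3^2-) = 0.01972 × 0.1744 = 3.439 × 10^-3 mol
n(I2) = n(S2O3^2-)/2 = 1.720 × 10^-3 mol
From the 2:5 ratio, n(MnO4^-) in the aliquot = 2/5 × 1.720 × 10^-3 = 6.878 × 10^-4 mol
[MnO4^-] = 6.878 × 10^-4 / 0.02057 = 0.03344 mol/L

0.03344 M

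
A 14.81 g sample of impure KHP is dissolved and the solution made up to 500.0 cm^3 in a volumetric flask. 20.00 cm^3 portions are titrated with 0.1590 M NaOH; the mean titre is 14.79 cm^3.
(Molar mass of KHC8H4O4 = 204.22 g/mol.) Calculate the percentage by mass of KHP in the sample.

81.07 %

KHC8H4O4 + NaOH → KNaC8H4O4 + H2O
n(NaOH) per titration = 0.01479 × 0.1590 = 2.352 × 10^-3 mol
n(KHC8H4O4) in each aliquot = 2.352 × 10^-3 mol (1:1 ratio)
n(KHC8H4O4) in the whole flask = 2.352 × 10^-3 × 500.0/20.00 = 0.05879 mol
mass of KHC8H4O4 = 0.05879 × 204.22 = 12.01 g
% KHC8H4O4 = 12.01 / 14.81 × 100 = 81.07 %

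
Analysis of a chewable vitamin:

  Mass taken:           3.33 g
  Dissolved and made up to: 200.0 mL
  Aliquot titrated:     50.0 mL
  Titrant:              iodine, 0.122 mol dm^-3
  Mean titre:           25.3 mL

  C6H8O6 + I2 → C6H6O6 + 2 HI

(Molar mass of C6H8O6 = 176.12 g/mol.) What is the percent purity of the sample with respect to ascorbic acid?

65.3 %

n(I2) per titration = 0.0253 × 0.122 = 3.09 × 10^-3 mol
n(C6H8O6) in each aliquot = 3.09 × 10^-3 mol (1:1 ratio)
n(C6H8O6) in the whole flask = 3.09 × 10^-3 × 200.0/50.0 = 0.0123 mol
mass of C6H8O6 = 0.0123 × 176.12 = 2.17 g
% C6H8O6 = 2.17 / 3.33 × 100 = 65.3 %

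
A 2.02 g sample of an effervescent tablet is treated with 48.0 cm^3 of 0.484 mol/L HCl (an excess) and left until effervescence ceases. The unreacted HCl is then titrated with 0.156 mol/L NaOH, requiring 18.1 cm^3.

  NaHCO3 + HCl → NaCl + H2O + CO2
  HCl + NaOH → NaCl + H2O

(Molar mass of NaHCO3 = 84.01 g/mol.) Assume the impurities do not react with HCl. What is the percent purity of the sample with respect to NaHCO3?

n(HCl) added = 0.0480 × 0.484 = 0.0232 mol
n(NaOH) used in back-titration = 0.0181 × 0.156 = 2.82 × 10^-3 mol
n(HCl) left over = 2.82 × 10^-3 mol (1:1 ratio)
n(HCl) consumed by analyte = 0.0232 − 2.82 × 10^-3 = 0.0204 mol
n(NaHCO3) = 0.0204 mol (1:1 ratio)
mass of NaHCO3 = 0.0204 × 84.01 = 1.71 g
% NaHCO3 = 1.71 / 2.02 × 100 = 84.9 %

84.9 %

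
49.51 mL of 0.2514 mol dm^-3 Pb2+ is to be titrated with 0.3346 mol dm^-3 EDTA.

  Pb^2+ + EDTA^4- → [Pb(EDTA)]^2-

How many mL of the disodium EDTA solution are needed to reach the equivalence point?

37.20 mL

n(Pb2+) = 0.04951 L × 0.2514 mol/L = 0.01245 mol
n(EDTA) = 0.01245 mol (1:1 stoichiometry)
V(EDTA) = 0.01245 mol / 0.3346 mol/L = 0.03720 L = 37.20 mL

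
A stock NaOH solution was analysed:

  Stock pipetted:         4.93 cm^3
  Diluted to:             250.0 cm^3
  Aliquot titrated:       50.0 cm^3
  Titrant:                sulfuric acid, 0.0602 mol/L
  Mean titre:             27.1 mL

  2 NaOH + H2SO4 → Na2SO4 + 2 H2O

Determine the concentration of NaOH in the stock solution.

3.31 mol/L

n(H2SO4) = 0.0271 × 0.0602 = 1.63 × 10^-3 mol
From the 2:1 ratio, n(NaOH) in the aliquot = 2/1 × 1.63 × 10^-3 = 3.26 × 10^-3 mol
[NaOH]_dilute = 3.26 × 10^-3 / 0.0500 = 0.0653 mol/L
Dilution factor = 250.0 / 4.93 = 50.71
[NaOH]_stock = 0.0653 × 50.71 = 3.31 mol/L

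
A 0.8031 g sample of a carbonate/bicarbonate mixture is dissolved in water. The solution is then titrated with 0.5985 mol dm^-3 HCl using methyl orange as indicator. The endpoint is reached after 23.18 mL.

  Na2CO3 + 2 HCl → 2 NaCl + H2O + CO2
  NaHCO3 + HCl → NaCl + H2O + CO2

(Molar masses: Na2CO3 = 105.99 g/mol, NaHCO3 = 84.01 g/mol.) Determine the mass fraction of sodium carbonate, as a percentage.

n(HCl) = 0.02318 × 0.5985 = 0.01387 mol
Let x = n(Na2CO3), y = n(NaHCO3).
Titrant: 2x + 1y = 0.01387;  mass: 105.99x + 84.01y = 0.8031
Solving, x = 5.842 × 10^-3 mol, y = 2.189 × 10^-3 mol
mass of Na2CO3 = 5.842 × 10^-3 × 105.99 = 0.6192 g
% Na2CO3 = 0.6192 / 0.8031 × 100 = 77.10 %

77.10 %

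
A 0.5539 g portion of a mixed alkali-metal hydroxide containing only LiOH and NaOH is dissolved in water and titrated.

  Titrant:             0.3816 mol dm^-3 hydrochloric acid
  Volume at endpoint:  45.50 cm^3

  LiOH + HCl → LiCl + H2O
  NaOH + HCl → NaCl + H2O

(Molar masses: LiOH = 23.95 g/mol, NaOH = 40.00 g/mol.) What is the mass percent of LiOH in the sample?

n(HCl) = 0.04550 × 0.3816 = 0.01736 mol
Let x = n(LiOH), y = n(NaOH).
Titrant: 1x + 1y = 0.01736;  mass: 23.95x + 40.00y = 0.5539
Solving, x = 8.761 × 10^-3 mol, y = 8.602 × 10^-3 mol
mass of LiOH = 8.761 × 10^-3 × 23.95 = 0.2098 g
% LiOH = 0.2098 / 0.5539 × 100 = 37.88 %

37.88 %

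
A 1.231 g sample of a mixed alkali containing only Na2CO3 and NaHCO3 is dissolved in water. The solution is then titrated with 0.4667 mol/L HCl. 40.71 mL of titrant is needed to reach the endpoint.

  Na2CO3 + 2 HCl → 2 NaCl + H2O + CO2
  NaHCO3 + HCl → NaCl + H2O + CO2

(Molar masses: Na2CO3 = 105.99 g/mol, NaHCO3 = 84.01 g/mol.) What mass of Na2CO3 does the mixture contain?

n(HCl) = 0.04071 × 0.4667 = 0.01900 mol
Let x = n(Na2CO3), y = n(NaHCO3).
Titrant: 2x + 1y = 0.01900;  mass: 105.99x + 84.01y = 1.231
Solving, x = 5.886 × 10^-3 mol, y = 7.226 × 10^-3 mol
mass of Na2CO3 = 5.886 × 10^-3 × 105.99 = 0.6239 g

0.6239 g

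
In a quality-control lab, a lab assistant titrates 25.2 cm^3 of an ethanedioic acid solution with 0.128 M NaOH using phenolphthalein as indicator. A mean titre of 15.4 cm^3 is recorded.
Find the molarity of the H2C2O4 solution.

0.0391 M

H2C2O4 + 2 NaOH → Na2C2O4 + 2 H2O
n(NaOH) = 0.0154 L × 0.128 mol/L = 1.97 × 10^-3 mol
From the 1:2 mole ratio, n(H2C2O4) = 1/2 × 1.97 × 10^-3 = 9.86 × 10^-4 mol
[H2C2O4] = 9.86 × 10^-4 mol / 0.0252 L = 0.0391 mol/L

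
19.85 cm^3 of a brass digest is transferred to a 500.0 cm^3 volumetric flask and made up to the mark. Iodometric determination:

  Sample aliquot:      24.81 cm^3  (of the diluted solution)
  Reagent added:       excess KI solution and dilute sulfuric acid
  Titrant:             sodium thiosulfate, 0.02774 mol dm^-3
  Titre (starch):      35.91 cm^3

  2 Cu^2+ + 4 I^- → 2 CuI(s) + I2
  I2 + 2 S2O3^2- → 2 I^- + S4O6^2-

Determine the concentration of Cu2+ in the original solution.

1.011 mol/L

n(S2O3^2-) = 0.03591 × 0.02774 = 9.961 × 10^-4 mol
n(I2) = n(S2O3^2-)/2 = 4.981 × 10^-4 mol
From the 2:1 ratio, n(Cu2+) in the aliquot = 2/1 × 4.981 × 10^-4 = 9.961 × 10^-4 mol
[Cu2+]_dilute = 9.961 × 10^-4 / 0.02481 = 0.04015 mol/L
[Cu2+]_original = 0.04015 × 500.0/19.85 = 1.011 mol/L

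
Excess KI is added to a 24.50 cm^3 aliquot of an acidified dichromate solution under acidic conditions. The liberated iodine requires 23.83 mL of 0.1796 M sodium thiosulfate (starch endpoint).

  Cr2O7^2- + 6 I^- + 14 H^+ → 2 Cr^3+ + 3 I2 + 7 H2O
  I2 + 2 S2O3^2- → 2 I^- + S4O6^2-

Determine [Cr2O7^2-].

n(S2O3^2-) = 0.02383 × 0.1796 = 4.280 × 10^-3 mol
n(I2) = n(S2O3^2-)/2 = 2.140 × 10^-3 mol
From the 1:3 ratio, n(Cr2O7^2-) in the aliquot = 1/3 × 2.140 × 10^-3 = 7.133 × 10^-4 mol
[Cr2O7^2-] = 7.133 × 10^-4 / 0.02450 = 0.02911 mol/L

0.02911 M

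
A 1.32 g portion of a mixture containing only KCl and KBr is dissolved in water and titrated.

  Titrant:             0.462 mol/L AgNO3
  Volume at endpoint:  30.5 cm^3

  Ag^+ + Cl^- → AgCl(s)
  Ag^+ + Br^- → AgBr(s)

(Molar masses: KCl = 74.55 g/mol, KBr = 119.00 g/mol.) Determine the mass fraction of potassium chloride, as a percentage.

n(AgNO3) = 0.0305 × 0.462 = 0.0141 mol
Let x = n(KCl), y = n(KBr).
Titrant: 1x + 1y = 0.0141;  mass: 74.55x + 119.00y = 1.32
Solving, x = 8.03 × 10^-3 mol, y = 6.06 × 10^-3 mol
mass of KCl = 8.03 × 10^-3 × 74.55 = 0.598 g
% KCl = 0.598 / 1.32 × 100 = 45.3 %

45.3 %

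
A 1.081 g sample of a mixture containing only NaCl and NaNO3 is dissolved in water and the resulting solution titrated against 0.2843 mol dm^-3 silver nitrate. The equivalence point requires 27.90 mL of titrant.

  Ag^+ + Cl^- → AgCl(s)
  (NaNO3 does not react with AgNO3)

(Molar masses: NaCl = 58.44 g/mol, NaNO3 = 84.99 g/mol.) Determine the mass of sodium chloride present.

0.4635 g

n(AgNO3) = 0.02790 × 0.2843 = 7.932 × 10^-3 mol
Let x = n(NaCl), y = n(NaNO3).
Titrant: 1x = 7.932 × 10^-3;  mass: 58.44x + 84.99y = 1.081
Solving, x = 7.932 × 10^-3 mol, y = 7.265 × 10^-3 mol
mass of NaCl = 7.932 × 10^-3 × 58.44 = 0.4635 g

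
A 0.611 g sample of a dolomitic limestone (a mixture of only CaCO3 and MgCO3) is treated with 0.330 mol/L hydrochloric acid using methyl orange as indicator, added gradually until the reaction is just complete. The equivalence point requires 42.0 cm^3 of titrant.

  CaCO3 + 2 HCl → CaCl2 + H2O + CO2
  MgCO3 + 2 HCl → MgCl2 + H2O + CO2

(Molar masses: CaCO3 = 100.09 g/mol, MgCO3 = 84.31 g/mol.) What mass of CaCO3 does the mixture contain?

n(HCl) = 0.0420 × 0.330 = 0.0139 mol
Let x = n(CaCO3), y = n(MgCO3).
Titrant: 2x + 2y = 0.0139;  mass: 100.09x + 84.31y = 0.611
Solving, x = 1.69 × 10^-3 mol, y = 5.24 × 10^-3 mol
mass of CaCO3 = 1.69 × 10^-3 × 100.09 = 0.170 g

0.170 g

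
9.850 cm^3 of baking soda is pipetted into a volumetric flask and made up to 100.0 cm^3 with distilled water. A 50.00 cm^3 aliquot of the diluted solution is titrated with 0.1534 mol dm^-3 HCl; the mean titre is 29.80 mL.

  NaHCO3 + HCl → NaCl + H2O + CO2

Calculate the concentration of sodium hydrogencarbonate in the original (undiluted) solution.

0.9282 mol/L

n(HCl) = 0.02980 × 0.1534 = 4.571 × 10^-3 mol
n(NaHCO3) in the aliquot = 4.571 × 10^-3 mol (1:1 ratio)
[NaHCO3]_dilute = 4.571 × 10^-3 / 0.05000 = 0.09143 mol/L
Dilution factor = 100.0 / 9.850 = 10.15
[NaHCO3]_stock = 0.09143 × 10.15 = 0.9282 mol/L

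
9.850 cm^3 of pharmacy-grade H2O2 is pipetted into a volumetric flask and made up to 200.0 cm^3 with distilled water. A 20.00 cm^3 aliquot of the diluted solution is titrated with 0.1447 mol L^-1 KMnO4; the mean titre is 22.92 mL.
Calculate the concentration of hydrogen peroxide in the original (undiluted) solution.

2 MnO4^- + 5 H2O2 + 6 H^+ → 2 Mn^2+ + 5 O2 + 8 H2O
n(KMnO4) = 0.02292 × 0.1447 = 3.317 × 10^-3 mol
From the 5:2 ratio, n(H2O2) in the aliquot = 5/2 × 3.317 × 10^-3 = 8.291 × 10^-3 mol
[H2O2]_dilute = 8.291 × 10^-3 / 0.02000 = 0.4146 mol/L
Dilution factor = 200.0 / 9.850 = 20.30
[H2O2]_stock = 0.4146 × 20.30 = 8.418 mol/L

8.418 mol/L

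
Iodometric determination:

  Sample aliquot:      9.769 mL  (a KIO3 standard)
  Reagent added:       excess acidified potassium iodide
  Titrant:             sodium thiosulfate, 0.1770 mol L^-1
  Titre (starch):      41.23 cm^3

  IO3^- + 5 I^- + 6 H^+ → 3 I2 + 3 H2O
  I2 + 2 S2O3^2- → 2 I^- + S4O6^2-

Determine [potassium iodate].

n(S2O3^2-) = 0.04123 × 0.1770 = 7.298 × 10^-3 mol
n(I2) = n(S2O3^2-)/2 = 3.649 × 10^-3 mol
From the 1:3 ratio, n(IO3^-) in the aliquot = 1/3 × 3.649 × 10^-3 = 1.216 × 10^-3 mol
[IO3^-] = 1.216 × 10^-3 / 0.009769 = 0.1245 mol/L

0.1245 mol/L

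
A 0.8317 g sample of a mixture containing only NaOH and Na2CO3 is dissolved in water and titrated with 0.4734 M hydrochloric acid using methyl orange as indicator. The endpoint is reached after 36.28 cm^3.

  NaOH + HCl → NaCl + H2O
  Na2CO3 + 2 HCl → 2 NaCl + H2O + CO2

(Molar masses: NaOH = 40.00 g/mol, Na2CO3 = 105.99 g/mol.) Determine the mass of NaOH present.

n(HCl) = 0.03628 × 0.4734 = 0.01717 mol
Let x = n(NaOH), y = n(Na2CO3).
Titrant: 1x + 2y = 0.01717;  mass: 40.00x + 105.99y = 0.8317
Solving, x = 6.040 × 10^-3 mol, y = 5.568 × 10^-3 mol
mass of NaOH = 6.040 × 10^-3 × 40.00 = 0.2416 g

0.2416 g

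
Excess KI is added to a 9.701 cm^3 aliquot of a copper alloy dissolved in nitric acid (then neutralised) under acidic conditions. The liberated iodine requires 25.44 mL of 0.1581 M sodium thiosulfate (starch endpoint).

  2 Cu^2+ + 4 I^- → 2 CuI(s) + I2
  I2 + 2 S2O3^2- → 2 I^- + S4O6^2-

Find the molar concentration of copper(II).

n(S2O3^2-) = 0.02544 × 0.1581 = 4.022 × 10^-3 mol
n(I2) = n(S2O3^2-)/2 = 2.011 × 10^-3 mol
From the 2:1 ratio, n(Cu2+) in the aliquot = 2/1 × 2.011 × 10^-3 = 4.022 × 10^-3 mol
[Cu2+] = 4.022 × 10^-3 / 0.009701 = 0.4146 mol/L

0.4146 M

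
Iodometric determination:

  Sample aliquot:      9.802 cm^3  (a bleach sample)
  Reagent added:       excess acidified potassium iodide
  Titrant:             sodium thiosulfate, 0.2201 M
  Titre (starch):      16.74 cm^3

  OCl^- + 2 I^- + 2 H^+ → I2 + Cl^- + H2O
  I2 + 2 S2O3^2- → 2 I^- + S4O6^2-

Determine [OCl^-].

n(S2O3^2-) = 0.01674 × 0.2201 = 3.684 × 10^-3 mol
n(I2) = n(S2O3^2-)/2 = 1.842 × 10^-3 mol
n(OCl^-) in the aliquot = 1.842 × 10^-3 mol (1:1 ratio)
[OCl^-] = 1.842 × 10^-3 / 0.009802 = 0.1879 mol/L

0.1879 M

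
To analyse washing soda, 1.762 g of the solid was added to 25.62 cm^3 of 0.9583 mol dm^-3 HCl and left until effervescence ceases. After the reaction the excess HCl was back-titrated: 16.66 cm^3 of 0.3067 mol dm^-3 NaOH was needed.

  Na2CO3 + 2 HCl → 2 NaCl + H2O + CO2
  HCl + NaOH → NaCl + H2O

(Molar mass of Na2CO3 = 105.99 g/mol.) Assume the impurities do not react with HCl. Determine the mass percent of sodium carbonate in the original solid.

58.48 %

n(HCl) added = 0.02562 × 0.9583 = 0.02455 mol
n(NaOH) used in back-titration = 0.01666 × 0.3067 = 5.110 × 10^-3 mol
n(HCl) left over = 5.110 × 10^-3 mol (1:1 ratio)
n(HCl) consumed by analyte = 0.02455 − 5.110 × 10^-3 = 0.01944 mol
From the 1:2 ratio, n(Na2CO3) = 1/2 × 0.01944 = 9.721 × 10^-3 mol
mass of Na2CO3 = 9.721 × 10^-3 × 105.99 = 1.030 g
% Na2CO3 = 1.030 / 1.762 × 100 = 58.48 %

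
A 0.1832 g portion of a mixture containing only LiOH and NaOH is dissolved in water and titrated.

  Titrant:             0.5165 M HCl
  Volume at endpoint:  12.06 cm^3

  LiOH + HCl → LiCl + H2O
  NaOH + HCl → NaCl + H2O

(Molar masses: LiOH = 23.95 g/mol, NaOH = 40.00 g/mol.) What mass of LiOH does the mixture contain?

n(HCl) = 0.01206 × 0.5165 = 6.229 × 10^-3 mol
Let x = n(LiOH), y = n(NaOH).
Titrant: 1x + 1y = 6.229 × 10^-3;  mass: 23.95x + 40.00y = 0.1832
Solving, x = 4.110 × 10^-3 mol, y = 2.119 × 10^-3 mol
mass of LiOH = 4.110 × 10^-3 × 23.95 = 0.09843 g

0.09843 g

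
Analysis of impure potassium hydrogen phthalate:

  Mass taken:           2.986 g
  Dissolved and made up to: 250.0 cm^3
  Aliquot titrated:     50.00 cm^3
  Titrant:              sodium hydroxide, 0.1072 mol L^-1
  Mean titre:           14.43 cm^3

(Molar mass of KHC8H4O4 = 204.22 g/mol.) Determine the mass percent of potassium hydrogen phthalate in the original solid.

KHC8H4O4 + NaOH → KNaC8H4O4 + H2O
n(NaOH) per titration = 0.01443 × 0.1072 = 1.547 × 10^-3 mol
n(KHC8H4O4) in each aliquot = 1.547 × 10^-3 mol (1:1 ratio)
n(KHC8H4O4) in the whole flask = 1.547 × 10^-3 × 250.0/50.00 = 7.734 × 10^-3 mol
mass of KHC8H4O4 = 7.734 × 10^-3 × 204.22 = 1.580 g
% KHC8H4O4 = 1.580 / 2.986 × 100 = 52.90 %

52.90 %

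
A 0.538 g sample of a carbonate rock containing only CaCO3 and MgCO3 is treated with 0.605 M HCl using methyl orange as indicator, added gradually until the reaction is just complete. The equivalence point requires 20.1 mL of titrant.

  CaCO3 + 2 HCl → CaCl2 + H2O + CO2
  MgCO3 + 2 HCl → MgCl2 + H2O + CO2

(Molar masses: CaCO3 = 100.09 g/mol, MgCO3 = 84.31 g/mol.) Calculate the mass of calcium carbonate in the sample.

0.161 g

n(HCl) = 0.0201 × 0.605 = 0.0122 mol
Let x = n(CaCO3), y = n(MgCO3).
Titrant: 2x + 2y = 0.0122;  mass: 100.09x + 84.31y = 0.538
Solving, x = 1.61 × 10^-3 mol, y = 4.47 × 10^-3 mol
mass of CaCO3 = 1.61 × 10^-3 × 100.09 = 0.161 g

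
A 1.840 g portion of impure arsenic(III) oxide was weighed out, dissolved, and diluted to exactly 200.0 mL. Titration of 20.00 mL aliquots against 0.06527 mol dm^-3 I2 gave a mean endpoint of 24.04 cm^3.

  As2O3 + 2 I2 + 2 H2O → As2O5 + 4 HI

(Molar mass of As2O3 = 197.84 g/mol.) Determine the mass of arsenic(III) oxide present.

1.552 g

n(I2) per titration = 0.02404 × 0.06527 = 1.569 × 10^-3 mol
From the 1:2 ratio, n(As2O3) in each aliquot = 1/2 × 1.569 × 10^-3 = 7.845 × 10^-4 mol
n(As2O3) in the whole flask = 7.845 × 10^-4 × 200.0/20.00 = 7.845 × 10^-3 mol
mass of As2O3 = 7.845 × 10^-3 × 197.84 = 1.552 g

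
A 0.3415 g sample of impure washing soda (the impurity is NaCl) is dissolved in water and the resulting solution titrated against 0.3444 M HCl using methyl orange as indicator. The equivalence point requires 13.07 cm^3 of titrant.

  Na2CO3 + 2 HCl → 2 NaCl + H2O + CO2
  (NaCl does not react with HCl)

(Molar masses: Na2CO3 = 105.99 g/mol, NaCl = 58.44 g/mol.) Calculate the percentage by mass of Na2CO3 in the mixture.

69.85 %

n(HCl) = 0.01307 × 0.3444 = 4.501 × 10^-3 mol
Let x = n(Na2CO3), y = n(NaCl).
Titrant: 2x = 4.501 × 10^-3;  mass: 105.99x + 58.44y = 0.3415
Solving, x = 2.251 × 10^-3 mol, y = 1.762 × 10^-3 mol
mass of Na2CO3 = 2.251 × 10^-3 × 105.99 = 0.2385 g
% Na2CO3 = 0.2385 / 0.3415 × 100 = 69.85 %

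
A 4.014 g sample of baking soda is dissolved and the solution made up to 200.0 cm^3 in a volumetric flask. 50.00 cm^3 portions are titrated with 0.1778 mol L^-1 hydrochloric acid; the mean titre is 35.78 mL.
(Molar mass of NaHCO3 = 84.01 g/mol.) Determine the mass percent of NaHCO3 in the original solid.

53.26 %

NaHCO3 + HCl → NaCl + H2O + CO2
n(HCl) per titration = 0.03578 × 0.1778 = 6.362 × 10^-3 mol
n(NaHCO3) in each aliquot = 6.362 × 10^-3 mol (1:1 ratio)
n(NaHCO3) in the whole flask = 6.362 × 10^-3 × 200.0/50.00 = 0.02545 mol
mass of NaHCO3 = 0.02545 × 84.01 = 2.138 g
% NaHCO3 = 2.138 / 4.014 × 100 = 53.26 %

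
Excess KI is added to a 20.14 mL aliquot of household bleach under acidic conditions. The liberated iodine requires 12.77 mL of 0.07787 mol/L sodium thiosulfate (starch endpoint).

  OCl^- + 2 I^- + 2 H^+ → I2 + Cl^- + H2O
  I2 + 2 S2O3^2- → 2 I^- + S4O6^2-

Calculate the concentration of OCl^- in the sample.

0.02469 mol/L

n(S2O3^2-) = 0.01277 × 0.07787 = 9.944 × 10^-4 mol
n(I2) = n(S2O3^2-)/2 = 4.972 × 10^-4 mol
n(OCl^-) in the aliquot = 4.972 × 10^-4 mol (1:1 ratio)
[OCl^-] = 4.972 × 10^-4 / 0.02014 = 0.02469 mol/L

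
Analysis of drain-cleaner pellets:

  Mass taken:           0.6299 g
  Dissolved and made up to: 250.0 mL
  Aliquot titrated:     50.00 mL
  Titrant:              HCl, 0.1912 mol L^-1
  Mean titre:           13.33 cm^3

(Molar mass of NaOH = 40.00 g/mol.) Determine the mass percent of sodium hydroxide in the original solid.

NaOH + HCl → NaCl + H2O
n(HCl) per titration = 0.01333 × 0.1912 = 2.549 × 10^-3 mol
n(NaOH) in each aliquot = 2.549 × 10^-3 mol (1:1 ratio)
n(NaOH) in the whole flask = 2.549 × 10^-3 × 250.0/50.00 = 0.01274 mol
mass of NaOH = 0.01274 × 40.00 = 0.5097 g
% NaOH = 0.5097 / 0.6299 × 100 = 80.92 %

80.92 %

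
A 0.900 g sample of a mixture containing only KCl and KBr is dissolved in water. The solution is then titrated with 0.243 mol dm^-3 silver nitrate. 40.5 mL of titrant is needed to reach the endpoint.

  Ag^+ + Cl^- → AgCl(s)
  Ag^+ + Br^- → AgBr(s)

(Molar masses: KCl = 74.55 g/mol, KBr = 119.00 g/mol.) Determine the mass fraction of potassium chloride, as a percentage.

50.5 %

n(AgNO3) = 0.0405 × 0.243 = 9.84 × 10^-3 mol
Let x = n(KCl), y = n(KBr).
Titrant: 1x + 1y = 9.84 × 10^-3;  mass: 74.55x + 119.00y = 0.900
Solving, x = 6.10 × 10^-3 mol, y = 3.74 × 10^-3 mol
mass of KCl = 6.10 × 10^-3 × 74.55 = 0.455 g
% KCl = 0.455 / 0.900 × 100 = 50.5 %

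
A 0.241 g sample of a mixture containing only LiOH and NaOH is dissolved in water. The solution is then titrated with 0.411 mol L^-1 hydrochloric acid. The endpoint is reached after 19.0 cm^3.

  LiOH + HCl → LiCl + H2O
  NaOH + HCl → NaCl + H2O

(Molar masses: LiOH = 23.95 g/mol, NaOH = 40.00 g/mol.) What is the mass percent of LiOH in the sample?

n(HCl) = 0.0190 × 0.411 = 7.81 × 10^-3 mol
Let x = n(LiOH), y = n(NaOH).
Titrant: 1x + 1y = 7.81 × 10^-3;  mass: 23.95x + 40.00y = 0.241
Solving, x = 4.45 × 10^-3 mol, y = 3.36 × 10^-3 mol
mass of LiOH = 4.45 × 10^-3 × 23.95 = 0.106 g
% LiOH = 0.106 / 0.241 × 100 = 44.2 %

44.2 %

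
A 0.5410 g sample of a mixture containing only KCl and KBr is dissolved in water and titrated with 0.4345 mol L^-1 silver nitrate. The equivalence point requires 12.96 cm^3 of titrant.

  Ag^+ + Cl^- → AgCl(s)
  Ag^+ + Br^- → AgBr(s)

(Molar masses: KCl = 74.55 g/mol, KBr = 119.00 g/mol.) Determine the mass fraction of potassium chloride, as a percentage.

n(AgNO3) = 0.01296 × 0.4345 = 5.631 × 10^-3 mol
Let x = n(KCl), y = n(KBr).
Titrant: 1x + 1y = 5.631 × 10^-3;  mass: 74.55x + 119.00y = 0.5410
Solving, x = 2.904 × 10^-3 mol, y = 2.727 × 10^-3 mol
mass of KCl = 2.904 × 10^-3 × 74.55 = 0.2165 g
% KCl = 0.2165 / 0.5410 × 100 = 40.02 %

40.02 %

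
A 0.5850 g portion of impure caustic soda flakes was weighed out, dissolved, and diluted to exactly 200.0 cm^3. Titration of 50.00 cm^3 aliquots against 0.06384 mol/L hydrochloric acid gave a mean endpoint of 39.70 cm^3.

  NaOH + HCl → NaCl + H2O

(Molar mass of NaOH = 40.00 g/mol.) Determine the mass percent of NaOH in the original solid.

n(HCl) per titration = 0.03970 × 0.06384 = 2.534 × 10^-3 mol
n(NaOH) in each aliquot = 2.534 × 10^-3 mol (1:1 ratio)
n(NaOH) in the whole flask = 2.534 × 10^-3 × 200.0/50.00 = 0.01014 mol
mass of NaOH = 0.01014 × 40.00 = 0.4055 g
% NaOH = 0.4055 / 0.5850 × 100 = 69.32 %

69.32 %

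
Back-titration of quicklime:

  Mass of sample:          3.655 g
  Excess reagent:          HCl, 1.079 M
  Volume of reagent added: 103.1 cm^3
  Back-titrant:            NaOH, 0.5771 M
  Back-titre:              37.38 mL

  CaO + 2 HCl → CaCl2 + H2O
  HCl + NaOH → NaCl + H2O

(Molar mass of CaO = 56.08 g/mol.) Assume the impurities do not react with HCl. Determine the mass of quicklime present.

2.514 g

n(HCl) added = 0.1031 × 1.079 = 0.1112 mol
n(NaOH) used in back-titration = 0.03738 × 0.5771 = 0.02157 mol
n(HCl) left over = 0.02157 mol (1:1 ratio)
n(HCl) consumed by analyte = 0.1112 − 0.02157 = 0.08967 mol
From the 1:2 ratio, n(CaO) = 1/2 × 0.08967 = 0.04484 mol
mass of CaO = 0.04484 × 56.08 = 2.514 g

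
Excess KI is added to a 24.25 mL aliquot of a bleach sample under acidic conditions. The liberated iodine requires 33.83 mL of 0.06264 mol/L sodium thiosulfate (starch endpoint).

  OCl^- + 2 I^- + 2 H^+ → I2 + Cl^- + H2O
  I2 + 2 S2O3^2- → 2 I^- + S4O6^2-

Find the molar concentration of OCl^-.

0.04369 mol/L

n(S2O3^2-) = 0.03383 × 0.06264 = 2.119 × 10^-3 mol
n(I2) = n(S2O3^2-)/2 = 1.060 × 10^-3 mol
n(OCl^-) in the aliquot = 1.060 × 10^-3 mol (1:1 ratio)
[OCl^-] = 1.060 × 10^-3 / 0.02425 = 0.04369 mol/L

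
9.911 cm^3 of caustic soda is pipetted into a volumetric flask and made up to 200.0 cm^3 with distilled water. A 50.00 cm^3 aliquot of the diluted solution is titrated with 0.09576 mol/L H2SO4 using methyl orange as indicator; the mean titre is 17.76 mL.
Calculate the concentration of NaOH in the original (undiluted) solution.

2 NaOH + H2SO4 → Na2SO4 + 2 H2O
n(H2SO4) = 0.01776 × 0.09576 = 1.701 × 10^-3 mol
From the 2:1 ratio, n(NaOH) in the aliquot = 2/1 × 1.701 × 10^-3 = 3.401 × 10^-3 mol
[NaOH]_dilute = 3.401 × 10^-3 / 0.05000 = 0.06803 mol/L
Dilution factor = 200.0 / 9.911 = 20.18
[NaOH]_stock = 0.06803 × 20.18 = 1.373 mol/L

1.373 mol/L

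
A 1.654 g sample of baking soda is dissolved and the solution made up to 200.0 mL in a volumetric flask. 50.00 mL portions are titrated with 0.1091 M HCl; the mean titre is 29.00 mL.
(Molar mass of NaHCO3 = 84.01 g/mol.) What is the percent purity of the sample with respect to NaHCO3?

NaHCO3 + HCl → NaCl + H2O + CO2
n(HCl) per titration = 0.02900 × 0.1091 = 3.164 × 10^-3 mol
n(NaHCO3) in each aliquot = 3.164 × 10^-3 mol (1:1 ratio)
n(NaHCO3) in the whole flask = 3.164 × 10^-3 × 200.0/50.00 = 0.01266 mol
mass of NaHCO3 = 0.01266 × 84.01 = 1.063 g
% NaHCO3 = 1.063 / 1.654 × 100 = 64.28 %

64.28 %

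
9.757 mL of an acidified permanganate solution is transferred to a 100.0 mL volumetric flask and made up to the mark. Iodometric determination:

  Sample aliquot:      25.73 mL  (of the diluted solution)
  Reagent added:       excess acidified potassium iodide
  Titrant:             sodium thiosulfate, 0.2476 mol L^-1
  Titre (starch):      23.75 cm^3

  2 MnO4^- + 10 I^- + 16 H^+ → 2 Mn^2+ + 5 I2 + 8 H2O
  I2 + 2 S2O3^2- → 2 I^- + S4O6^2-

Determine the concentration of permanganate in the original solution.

n(S2O3^2-) = 0.02375 × 0.2476 = 5.880 × 10^-3 mol
n(I2) = n(S2O3^2-)/2 = 2.940 × 10^-3 mol
From the 2:5 ratio, n(MnO4^-) in the aliquot = 2/5 × 2.940 × 10^-3 = 1.176 × 10^-3 mol
[MnO4^-]_dilute = 1.176 × 10^-3 / 0.02573 = 0.04571 mol/L
[MnO4^-]_original = 0.04571 × 100.0/9.757 = 0.4685 mol/L

0.4685 mol/L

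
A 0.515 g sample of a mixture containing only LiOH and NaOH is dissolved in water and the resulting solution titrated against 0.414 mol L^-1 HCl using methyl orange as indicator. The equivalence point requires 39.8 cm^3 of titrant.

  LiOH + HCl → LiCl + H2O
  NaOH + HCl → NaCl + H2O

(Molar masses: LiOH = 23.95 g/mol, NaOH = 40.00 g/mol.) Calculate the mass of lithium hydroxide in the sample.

n(HCl) = 0.0398 × 0.414 = 0.0165 mol
Let x = n(LiOH), y = n(NaOH).
Titrant: 1x + 1y = 0.0165;  mass: 23.95x + 40.00y = 0.515
Solving, x = 8.98 × 10^-3 mol, y = 7.50 × 10^-3 mol
mass of LiOH = 8.98 × 10^-3 × 23.95 = 0.215 g

0.215 g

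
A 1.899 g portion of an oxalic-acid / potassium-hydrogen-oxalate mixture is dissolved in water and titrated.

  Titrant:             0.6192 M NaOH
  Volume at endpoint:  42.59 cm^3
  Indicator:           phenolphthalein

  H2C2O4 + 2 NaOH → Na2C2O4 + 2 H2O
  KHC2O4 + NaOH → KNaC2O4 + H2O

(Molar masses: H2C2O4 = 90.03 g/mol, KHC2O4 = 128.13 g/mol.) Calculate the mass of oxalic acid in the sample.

0.8016 g

n(NaOH) = 0.04259 × 0.6192 = 0.02637 mol
Let x = n(H2C2O4), y = n(KHC2O4).
Titrant: 2x + 1y = 0.02637;  mass: 90.03x + 128.13y = 1.899
Solving, x = 8.903 × 10^-3 mol, y = 8.565 × 10^-3 mol
mass of H2C2O4 = 8.903 × 10^-3 × 90.03 = 0.8016 g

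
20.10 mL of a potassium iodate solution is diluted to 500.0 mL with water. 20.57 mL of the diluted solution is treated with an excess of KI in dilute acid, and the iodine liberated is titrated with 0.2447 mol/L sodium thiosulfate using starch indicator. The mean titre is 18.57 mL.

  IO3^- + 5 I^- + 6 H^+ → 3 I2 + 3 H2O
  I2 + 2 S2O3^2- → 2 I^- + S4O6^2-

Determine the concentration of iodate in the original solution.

n(S2O3^2-) = 0.01857 × 0.2447 = 4.544 × 10^-3 mol
n(I2) = n(S2O3^2-)/2 = 2.272 × 10^-3 mol
From the 1:3 ratio, n(IO3^-) in the aliquot = 1/3 × 2.272 × 10^-3 = 7.573 × 10^-4 mol
[IO3^-]_dilute = 7.573 × 10^-4 / 0.02057 = 0.03682 mol/L
[IO3^-]_original = 0.03682 × 500.0/20.10 = 0.9159 mol/L

0.9159 mol/L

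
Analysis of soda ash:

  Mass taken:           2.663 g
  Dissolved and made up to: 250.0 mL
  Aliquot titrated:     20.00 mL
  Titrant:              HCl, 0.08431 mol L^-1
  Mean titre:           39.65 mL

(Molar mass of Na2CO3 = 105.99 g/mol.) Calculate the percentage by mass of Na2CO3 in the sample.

Na2CO3 + 2 HCl → 2 NaCl + H2O + CO2
n(HCl) per titration = 0.03965 × 0.08431 = 3.343 × 10^-3 mol
From the 1:2 ratio, n(Na2CO3) in each aliquot = 1/2 × 3.343 × 10^-3 = 1.671 × 10^-3 mol
n(Na2CO3) in the whole flask = 1.671 × 10^-3 × 250.0/20.00 = 0.02089 mol
mass of Na2CO3 = 0.02089 × 105.99 = 2.214 g
% Na2CO3 = 2.214 / 2.663 × 100 = 83.16 %

83.16 %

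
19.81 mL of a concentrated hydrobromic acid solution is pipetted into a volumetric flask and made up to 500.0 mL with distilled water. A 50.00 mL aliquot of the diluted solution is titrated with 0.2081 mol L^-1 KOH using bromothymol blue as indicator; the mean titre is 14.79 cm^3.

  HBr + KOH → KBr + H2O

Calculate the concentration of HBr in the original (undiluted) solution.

1.554 mol/L

n(KOH) = 0.01479 × 0.2081 = 3.078 × 10^-3 mol
n(HBr) in the aliquot = 3.078 × 10^-3 mol (1:1 ratio)
[HBr]_dilute = 3.078 × 10^-3 / 0.05000 = 0.06156 mol/L
Dilution factor = 500.0 / 19.81 = 25.24
[HBr]_stock = 0.06156 × 25.24 = 1.554 mol/L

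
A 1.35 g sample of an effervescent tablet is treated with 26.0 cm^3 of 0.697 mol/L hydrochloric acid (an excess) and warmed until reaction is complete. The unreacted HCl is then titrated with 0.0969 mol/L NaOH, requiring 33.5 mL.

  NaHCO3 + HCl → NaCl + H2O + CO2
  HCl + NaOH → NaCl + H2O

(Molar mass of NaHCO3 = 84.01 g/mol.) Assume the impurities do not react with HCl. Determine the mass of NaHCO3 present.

n(HCl) added = 0.0260 × 0.697 = 0.0181 mol
n(NaOH) used in back-titration = 0.0335 × 0.0969 = 3.25 × 10^-3 mol
n(HCl) left over = 3.25 × 10^-3 mol (1:1 ratio)
n(HCl) consumed by analyte = 0.0181 − 3.25 × 10^-3 = 0.0149 mol
n(NaHCO3) = 0.0149 mol (1:1 ratio)
mass of NaHCO3 = 0.0149 × 84.01 = 1.25 g

1.25 g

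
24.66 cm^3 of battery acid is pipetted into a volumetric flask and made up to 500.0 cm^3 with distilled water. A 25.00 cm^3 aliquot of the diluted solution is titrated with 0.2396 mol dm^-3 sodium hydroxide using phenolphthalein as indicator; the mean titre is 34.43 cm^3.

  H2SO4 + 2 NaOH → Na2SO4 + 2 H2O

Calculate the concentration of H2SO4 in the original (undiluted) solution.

n(NaOH) = 0.03443 × 0.2396 = 8.249 × 10^-3 mol
From the 1:2 ratio, n(H2SO4) in the aliquot = 1/2 × 8.249 × 10^-3 = 4.125 × 10^-3 mol
[H2SO4]_dilute = 4.125 × 10^-3 / 0.02500 = 0.1650 mol/L
Dilution factor = 500.0 / 24.66 = 20.28
[H2SO4]_stock = 0.1650 × 20.28 = 3.345 mol/L

3.345 mol/L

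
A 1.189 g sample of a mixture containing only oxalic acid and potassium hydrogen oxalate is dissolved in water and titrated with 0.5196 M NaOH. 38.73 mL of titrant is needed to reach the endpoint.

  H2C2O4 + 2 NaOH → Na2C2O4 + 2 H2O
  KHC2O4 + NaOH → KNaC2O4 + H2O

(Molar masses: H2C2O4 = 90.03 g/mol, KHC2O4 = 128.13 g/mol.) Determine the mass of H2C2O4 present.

0.7526 g

n(NaOH) = 0.03873 × 0.5196 = 0.02012 mol
Let x = n(H2C2O4), y = n(KHC2O4).
Titrant: 2x + 1y = 0.02012;  mass: 90.03x + 128.13y = 1.189
Solving, x = 8.359 × 10^-3 mol, y = 3.406 × 10^-3 mol
mass of H2C2O4 = 8.359 × 10^-3 × 90.03 = 0.7526 g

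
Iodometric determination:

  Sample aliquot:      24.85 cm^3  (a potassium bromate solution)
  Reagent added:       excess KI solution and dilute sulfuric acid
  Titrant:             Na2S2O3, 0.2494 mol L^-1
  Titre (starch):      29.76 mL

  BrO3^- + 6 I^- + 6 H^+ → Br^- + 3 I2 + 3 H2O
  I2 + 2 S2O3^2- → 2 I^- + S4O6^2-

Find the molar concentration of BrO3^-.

n(S2O3^2-) = 0.02976 × 0.2494 = 7.422 × 10^-3 mol
n(I2) = n(S2O3^2-)/2 = 3.711 × 10^-3 mol
From the 1:3 ratio, n(BrO3^-) in the aliquot = 1/3 × 3.711 × 10^-3 = 1.237 × 10^-3 mol
[BrO3^-] = 1.237 × 10^-3 / 0.02485 = 0.04978 mol/L

0.04978 mol/L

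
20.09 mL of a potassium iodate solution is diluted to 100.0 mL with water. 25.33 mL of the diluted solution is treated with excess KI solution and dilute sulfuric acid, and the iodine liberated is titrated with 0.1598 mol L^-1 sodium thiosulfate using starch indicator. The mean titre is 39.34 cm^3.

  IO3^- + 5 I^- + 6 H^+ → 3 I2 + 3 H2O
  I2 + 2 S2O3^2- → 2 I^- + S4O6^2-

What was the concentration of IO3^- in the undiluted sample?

n(S2O3^2-) = 0.03934 × 0.1598 = 6.287 × 10^-3 mol
n(I2) = n(S2O3^2-)/2 = 3.143 × 10^-3 mol
From the 1:3 ratio, n(IO3^-) in the aliquot = 1/3 × 3.143 × 10^-3 = 1.048 × 10^-3 mol
[IO3^-]_dilute = 1.048 × 10^-3 / 0.02533 = 0.04136 mol/L
[IO3^-]_original = 0.04136 × 100.0/20.09 = 0.2059 mol/L

0.2059 mol/L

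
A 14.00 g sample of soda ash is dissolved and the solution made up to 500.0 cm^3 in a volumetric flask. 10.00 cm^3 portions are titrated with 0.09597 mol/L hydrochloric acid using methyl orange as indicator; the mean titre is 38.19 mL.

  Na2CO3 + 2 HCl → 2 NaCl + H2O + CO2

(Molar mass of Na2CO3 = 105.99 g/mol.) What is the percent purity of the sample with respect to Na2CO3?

69.37 %

n(HCl) per titration = 0.03819 × 0.09597 = 3.665 × 10^-3 mol
From the 1:2 ratio, n(Na2CO3) in each aliquot = 1/2 × 3.665 × 10^-3 = 1.833 × 10^-3 mol
n(Na2CO3) in the whole flask = 1.833 × 10^-3 × 500.0/10.00 = 0.09163 mol
mass of Na2CO3 = 0.09163 × 105.99 = 9.712 g
% Na2CO3 = 9.712 / 14.00 × 100 = 69.37 %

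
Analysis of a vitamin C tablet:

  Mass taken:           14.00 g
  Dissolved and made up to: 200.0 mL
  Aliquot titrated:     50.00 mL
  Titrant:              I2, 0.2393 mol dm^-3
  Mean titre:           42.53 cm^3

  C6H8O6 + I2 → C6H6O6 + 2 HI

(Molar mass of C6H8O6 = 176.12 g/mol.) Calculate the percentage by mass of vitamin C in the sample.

n(I2) per titration = 0.04253 × 0.2393 = 0.01018 mol
n(C6H8O6) in each aliquot = 0.01018 mol (1:1 ratio)
n(C6H8O6) in the whole flask = 0.01018 × 200.0/50.00 = 0.04071 mol
mass of C6H8O6 = 0.04071 × 176.12 = 7.170 g
% C6H8O6 = 7.170 / 14.00 × 100 = 51.21 %

51.21 %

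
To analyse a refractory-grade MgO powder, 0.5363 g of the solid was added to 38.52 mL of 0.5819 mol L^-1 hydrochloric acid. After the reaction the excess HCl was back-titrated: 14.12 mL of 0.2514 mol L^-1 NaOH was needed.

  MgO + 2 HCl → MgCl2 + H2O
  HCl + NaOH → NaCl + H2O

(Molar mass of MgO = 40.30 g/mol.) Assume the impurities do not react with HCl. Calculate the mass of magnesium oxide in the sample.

n(HCl) added = 0.03852 × 0.5819 = 0.02241 mol
n(NaOH) used in back-titration = 0.01412 × 0.2514 = 3.550 × 10^-3 mol
n(HCl) left over = 3.550 × 10^-3 mol (1:1 ratio)
n(HCl) consumed by analyte = 0.02241 − 3.550 × 10^-3 = 0.01887 mol
From the 1:2 ratio, n(MgO) = 1/2 × 0.01887 = 9.433 × 10^-3 mol
mass of MgO = 9.433 × 10^-3 × 40.30 = 0.3801 g

0.3801 g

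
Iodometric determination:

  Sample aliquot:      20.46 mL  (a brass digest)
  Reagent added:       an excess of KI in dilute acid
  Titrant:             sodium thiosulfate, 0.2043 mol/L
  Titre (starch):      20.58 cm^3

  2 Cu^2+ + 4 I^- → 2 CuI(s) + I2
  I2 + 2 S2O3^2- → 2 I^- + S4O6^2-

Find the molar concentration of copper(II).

n(S2O3^2-) = 0.02058 × 0.2043 = 4.204 × 10^-3 mol
n(I2) = n(S2O3^2-)/2 = 2.102 × 10^-3 mol
From the 2:1 ratio, n(Cu2+) in the aliquot = 2/1 × 2.102 × 10^-3 = 4.204 × 10^-3 mol
[Cu2+] = 4.204 × 10^-3 / 0.02046 = 0.2055 mol/L

0.2055 mol/L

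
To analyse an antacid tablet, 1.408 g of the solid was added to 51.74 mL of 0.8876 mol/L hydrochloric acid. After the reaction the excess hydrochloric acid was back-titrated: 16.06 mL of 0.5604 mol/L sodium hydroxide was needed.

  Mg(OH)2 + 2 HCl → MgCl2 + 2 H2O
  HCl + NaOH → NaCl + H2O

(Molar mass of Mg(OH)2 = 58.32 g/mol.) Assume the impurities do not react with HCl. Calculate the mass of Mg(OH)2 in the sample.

n(HCl) added = 0.05174 × 0.8876 = 0.04592 mol
n(NaOH) used in back-titration = 0.01606 × 0.5604 = 9.000 × 10^-3 mol
n(HCl) left over = 9.000 × 10^-3 mol (1:1 ratio)
n(HCl) consumed by analyte = 0.04592 − 9.000 × 10^-3 = 0.03692 mol
From the 1:2 ratio, n(Mg(OH)2) = 1/2 × 0.03692 = 0.01846 mol
mass of Mg(OH)2 = 0.01846 × 58.32 = 1.077 g

1.077 g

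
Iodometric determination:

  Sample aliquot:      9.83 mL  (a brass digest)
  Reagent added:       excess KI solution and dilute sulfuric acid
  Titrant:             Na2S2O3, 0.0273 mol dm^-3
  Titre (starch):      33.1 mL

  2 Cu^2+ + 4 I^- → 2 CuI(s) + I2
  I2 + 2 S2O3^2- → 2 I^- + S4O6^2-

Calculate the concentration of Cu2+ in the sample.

0.0919 mol/L

n(S2O3^2-) = 0.0331 × 0.0273 = 9.04 × 10^-4 mol
n(I2) = n(S2O3^2-)/2 = 4.52 × 10^-4 mol
From the 2:1 ratio, n(Cu2+) in the aliquot = 2/1 × 4.52 × 10^-4 = 9.04 × 10^-4 mol
[Cu2+] = 9.04 × 10^-4 / 0.00983 = 0.0919 mol/L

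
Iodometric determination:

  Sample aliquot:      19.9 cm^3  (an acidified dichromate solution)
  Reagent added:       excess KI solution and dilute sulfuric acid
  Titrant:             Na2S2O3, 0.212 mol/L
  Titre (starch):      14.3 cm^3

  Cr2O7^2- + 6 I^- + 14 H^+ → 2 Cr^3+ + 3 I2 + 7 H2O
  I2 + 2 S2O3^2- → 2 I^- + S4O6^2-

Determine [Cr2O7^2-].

n(S2O3^2-) = 0.0143 × 0.212 = 3.03 × 10^-3 mol
n(I2) = n(S2O3^2-)/2 = 1.52 × 10^-3 mol
From the 1:3 ratio, n(Cr2O7^2-) in the aliquot = 1/3 × 1.52 × 10^-3 = 5.05 × 10^-4 mol
[Cr2O7^2-] = 5.05 × 10^-4 / 0.0199 = 0.0254 mol/L

0.0254 mol/L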